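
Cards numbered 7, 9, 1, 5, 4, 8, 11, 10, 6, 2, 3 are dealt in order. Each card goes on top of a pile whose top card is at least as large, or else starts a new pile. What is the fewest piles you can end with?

4

Place each on the leftmost legal pile:
7 → new pile 1 (tops now [7])
9 → new pile 2 (tops now [7, 9])
1 → pile 1 (tops now [1, 9])
5 → pile 2 (tops now [1, 5])
4 → pile 2 (tops now [1, 4])
8 → new pile 3 (tops now [1, 4, 8])
11 → new pile 4 (tops now [1, 4, 8, 11])
10 → pile 4 (tops now [1, 4, 8, 10])
6 → pile 3 (tops now [1, 4, 6, 10])
2 → pile 2 (tops now [1, 2, 6, 10])
3 → pile 3 (tops now [1, 2, 3, 10])
Four piles.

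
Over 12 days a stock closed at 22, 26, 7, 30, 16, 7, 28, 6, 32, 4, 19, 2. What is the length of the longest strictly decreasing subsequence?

6

Negate each value so 'decreasing' becomes 'increasing', then run patience tails on the negated sequence:
-22 → extends → [-22]
-26 → replaces -22 → [-26]
-7 → extends → [-26, -7]
-30 → replaces -26 → [-30, -7]
-16 → replaces -7 → [-30, -16]
-7 → extends → [-30, -16, -7]
-28 → replaces -16 → [-30, -28, -7]
-6 → extends → [-30, -28, -7, -6]
-32 → replaces -30 → [-32, -28, -7, -6]
-4 → extends → [-32, -28, -7, -6, -4]
-19 → replaces -7 → [-32, -28, -19, -6, -4]
-2 → extends → [-32, -28, -19, -6, -4, -2]
Six tails, so the longest strictly decreasing subsequence of the original has length 6.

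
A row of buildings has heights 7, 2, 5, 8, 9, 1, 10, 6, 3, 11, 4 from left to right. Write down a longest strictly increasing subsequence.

Patience tails give the LIS length; then backtrack through the dp parents:
7 → extends → [7]
2 → replaces 7 → [2]
5 → extends → [2, 5]
8 → extends → [2, 5, 8]
9 → extends → [2, 5, 8, 9]
1 → replaces 2 → [1, 5, 8, 9]
10 → extends → [1, 5, 8, 9, 10]
6 → replaces 8 → [1, 5, 6, 9, 10]
3 → replaces 5 → [1, 3, 6, 9, 10]
11 → extends → [1, 3, 6, 9, 10, 11]
4 → replaces 6 → [1, 3, 4, 9, 10, 11]
Length 6; one witness is 2, 5, 8, 9, 10, 11.

2, 5, 8, 9, 10, 11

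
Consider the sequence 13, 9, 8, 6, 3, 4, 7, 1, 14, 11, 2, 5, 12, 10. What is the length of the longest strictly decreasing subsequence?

6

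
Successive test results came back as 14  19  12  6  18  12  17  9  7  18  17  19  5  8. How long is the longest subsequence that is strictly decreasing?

Let dp[i] be the longest strictly decreasing subsequence ending at i:
i:      1  2  3  4  5  6  7  8  9 10 11 12 13 14
a[i]:  14 19 12  6 18 12 17  9  7 18 17 19  5  8
dp:     1  1  2  3  2  3  3  4  5  2  3  1  6  5
Maximum is 6.

6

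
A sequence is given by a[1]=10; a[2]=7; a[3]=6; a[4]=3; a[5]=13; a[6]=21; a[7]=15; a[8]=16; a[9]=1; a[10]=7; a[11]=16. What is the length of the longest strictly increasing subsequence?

4

Track the smallest tail for each achievable length (strict):
10 → extends → [10]
7 → replaces 10 → [7]
6 → replaces 7 → [6]
3 → replaces 6 → [3]
13 → extends → [3, 13]
21 → extends → [3, 13, 21]
15 → replaces 21 → [3, 13, 15]
16 → extends → [3, 13, 15, 16]
1 → replaces 3 → [1, 13, 15, 16]
7 → replaces 13 → [1, 7, 15, 16]
16 → already a tail → [1, 7, 15, 16]
Four tails, so the longest strictly increasing subsequence has length 4 (e.g. 10, 13, 15, 16).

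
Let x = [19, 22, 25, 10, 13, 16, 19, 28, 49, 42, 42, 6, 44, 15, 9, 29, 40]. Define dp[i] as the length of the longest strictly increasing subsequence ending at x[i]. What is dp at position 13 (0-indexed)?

dp[i] = 1 + max{dp[j] : j<i, x[j]<x[i]} (or 1 if no such j):
i:      0  1  2  3  4  5  6  7  8  9 10 11 12 13 14 15 16
x[i]:  19 22 25 10 13 16 19 28 49 42 42  6 44 15  9 29 40
dp:     1  2  3  1  2  3  4  5  6  6  6  1  7  3  2  6  7
At index 13 the value is 3.

3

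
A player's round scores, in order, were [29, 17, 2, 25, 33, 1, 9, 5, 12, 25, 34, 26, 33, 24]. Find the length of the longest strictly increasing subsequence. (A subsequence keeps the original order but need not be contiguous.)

6

Let dp[i] be the length of the longest such subsequence ending at index i:
i:      1  2  3  4  5  6  7  8  9 10 11 12 13 14
a[i]:  29 17  2 25 33  1  9  5 12 25 34 26 33 24
dp:     1  1  1  2  3  1  2  2  3  4  5  5  6  4
Maximum dp value is 6.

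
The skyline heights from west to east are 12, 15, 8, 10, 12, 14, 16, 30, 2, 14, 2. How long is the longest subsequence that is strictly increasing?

Let dp[i] be the length of the longest such subsequence ending at index i:
i:      1  2  3  4  5  6  7  8  9 10 11
a[i]:  12 15  8 10 12 14 16 30  2 14  2
dp:     1  2  1  2  3  4  5  6  1  4  1
Maximum dp value is 6.

6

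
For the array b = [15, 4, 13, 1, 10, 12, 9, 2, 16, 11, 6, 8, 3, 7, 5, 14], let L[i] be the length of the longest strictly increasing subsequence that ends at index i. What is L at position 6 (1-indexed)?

3

dp[i] = 1 + max{dp[j] : j<i, b[j]<b[i]} (or 1 if no such j):
i:      1  2  3  4  5  6  7  8  9 10 11 12 13 14 15 16
b[i]:  15  4 13  1 10 12  9  2 16 11  6  8  3  7  5 14
dp:     1  1  2  1  2  3  2  2  4  3  3  4  3  4  4  5
At index 6 the value is 3.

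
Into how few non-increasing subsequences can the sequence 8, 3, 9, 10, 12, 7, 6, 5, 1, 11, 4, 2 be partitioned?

4

Place each on the leftmost legal pile:
8 → new pile 1 (tops now [8])
3 → pile 1 (tops now [3])
9 → new pile 2 (tops now [3, 9])
10 → new pile 3 (tops now [3, 9, 10])
12 → new pile 4 (tops now [3, 9, 10, 12])
7 → pile 2 (tops now [3, 7, 10, 12])
6 → pile 2 (tops now [3, 6, 10, 12])
5 → pile 2 (tops now [3, 5, 10, 12])
1 → pile 1 (tops now [1, 5, 10, 12])
11 → pile 4 (tops now [1, 5, 10, 11])
4 → pile 2 (tops now [1, 4, 10, 11])
2 → pile 2 (tops now [1, 2, 10, 11])
Four piles.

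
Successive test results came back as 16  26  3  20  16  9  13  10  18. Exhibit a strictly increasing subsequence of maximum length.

3, 9, 13, 18

Patience tails give the LIS length; then backtrack through the dp parents:
16 → extends → [16]
26 → extends → [16, 26]
3 → replaces 16 → [3, 26]
20 → replaces 26 → [3, 20]
16 → replaces 20 → [3, 16]
9 → replaces 16 → [3, 9]
13 → extends → [3, 9, 13]
10 → replaces 13 → [3, 9, 10]
18 → extends → [3, 9, 10, 18]
Length 4; one witness is 3, 9, 13, 18.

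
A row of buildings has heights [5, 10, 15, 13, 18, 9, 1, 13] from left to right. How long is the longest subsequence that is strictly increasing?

4

Track the smallest tail for each achievable length (strict):
5 → extends → [5]
10 → extends → [5, 10]
15 → extends → [5, 10, 15]
13 → replaces 15 → [5, 10, 13]
18 → extends → [5, 10, 13, 18]
9 → replaces 10 → [5, 9, 13, 18]
1 → replaces 5 → [1, 9, 13, 18]
13 → already a tail → [1, 9, 13, 18]
Four tails, so the longest strictly increasing subsequence has length 4 (e.g. 5, 10, 15, 18).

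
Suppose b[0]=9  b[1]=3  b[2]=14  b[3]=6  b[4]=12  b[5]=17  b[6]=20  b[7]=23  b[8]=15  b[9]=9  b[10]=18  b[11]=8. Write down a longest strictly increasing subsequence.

3, 6, 12, 17, 20, 23

Patience tails give the LIS length; then backtrack through the dp parents:
9 → extends → [9]
3 → replaces 9 → [3]
14 → extends → [3, 14]
6 → replaces 14 → [3, 6]
12 → extends → [3, 6, 12]
17 → extends → [3, 6, 12, 17]
20 → extends → [3, 6, 12, 17, 20]
23 → extends → [3, 6, 12, 17, 20, 23]
15 → replaces 17 → [3, 6, 12, 15, 20, 23]
9 → replaces 12 → [3, 6, 9, 15, 20, 23]
18 → replaces 20 → [3, 6, 9, 15, 18, 23]
8 → replaces 9 → [3, 6, 8, 15, 18, 23]
Length 6; one witness is 3, 6, 12, 17, 20, 23.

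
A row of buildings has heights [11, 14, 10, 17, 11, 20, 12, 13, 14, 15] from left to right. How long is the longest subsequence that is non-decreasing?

6

Let dp[i] be the length of the longest such subsequence ending at index i:
i:      1  2  3  4  5  6  7  8  9 10
a[i]:  11 14 10 17 11 20 12 13 14 15
dp:     1  2  1  3  2  4  3  4  5  6
Maximum dp value is 6.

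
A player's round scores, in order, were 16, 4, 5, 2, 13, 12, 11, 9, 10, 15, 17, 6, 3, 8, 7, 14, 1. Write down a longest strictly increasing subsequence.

Patience tails give the LIS length; then backtrack through the dp parents:
16 → extends → [16]
4 → replaces 16 → [4]
5 → extends → [4, 5]
2 → replaces 4 → [2, 5]
13 → extends → [2, 5, 13]
12 → replaces 13 → [2, 5, 12]
11 → replaces 12 → [2, 5, 11]
9 → replaces 11 → [2, 5, 9]
10 → extends → [2, 5, 9, 10]
15 → extends → [2, 5, 9, 10, 15]
17 → extends → [2, 5, 9, 10, 15, 17]
6 → replaces 9 → [2, 5, 6, 10, 15, 17]
3 → replaces 5 → [2, 3, 6, 10, 15, 17]
8 → replaces 10 → [2, 3, 6, 8, 15, 17]
7 → replaces 8 → [2, 3, 6, 7, 15, 17]
14 → replaces 15 → [2, 3, 6, 7, 14, 17]
1 → replaces 2 → [1, 3, 6, 7, 14, 17]
Length 6; one witness is 4, 5, 9, 10, 15, 17.

4, 5, 9, 10, 15, 17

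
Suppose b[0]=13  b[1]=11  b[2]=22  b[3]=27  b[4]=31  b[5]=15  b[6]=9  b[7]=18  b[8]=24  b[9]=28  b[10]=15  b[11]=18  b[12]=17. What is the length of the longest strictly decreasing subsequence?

4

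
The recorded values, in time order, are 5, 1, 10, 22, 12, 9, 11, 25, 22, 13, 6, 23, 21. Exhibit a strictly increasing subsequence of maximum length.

Patience tails give the LIS length; then backtrack through the dp parents:
5 → extends → [5]
1 → replaces 5 → [1]
10 → extends → [1, 10]
22 → extends → [1, 10, 22]
12 → replaces 22 → [1, 10, 12]
9 → replaces 10 → [1, 9, 12]
11 → replaces 12 → [1, 9, 11]
25 → extends → [1, 9, 11, 25]
22 → replaces 25 → [1, 9, 11, 22]
13 → replaces 22 → [1, 9, 11, 13]
6 → replaces 9 → [1, 6, 11, 13]
23 → extends → [1, 6, 11, 13, 23]
21 → replaces 23 → [1, 6, 11, 13, 21]
Length 5; one witness is 5, 10, 12, 22, 23.

5, 10, 12, 22, 23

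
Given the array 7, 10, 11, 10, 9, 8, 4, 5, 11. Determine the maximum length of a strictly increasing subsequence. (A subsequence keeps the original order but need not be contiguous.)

3

Let dp[i] be the length of the longest such subsequence ending at index i:
i:      1  2  3  4  5  6  7  8  9
a[i]:   7 10 11 10  9  8  4  5 11
dp:     1  2  3  2  2  2  1  2  3
Maximum dp value is 3.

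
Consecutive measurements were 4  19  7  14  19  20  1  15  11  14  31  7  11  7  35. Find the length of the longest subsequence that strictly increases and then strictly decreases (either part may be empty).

9

inc[i] = longest strictly increasing subsequence ending at i; dec[i] = longest strictly decreasing subsequence starting at i:
i:      1  2  3  4  5  6  7  8  9 10 11 12 13 14 15
a[i]:   4 19  7 14 19 20  1 15 11 14 31  7 11  7 35
inc:    1  2  2  3  4  5  1  4  3  4  6  2  3  2  7
dec:    2  5  2  3  5  5  1  4  2  3  3  1  2  1  1
Best peak at i=6 (value 20): inc=5, dec=5, length 5+5−1 = 9.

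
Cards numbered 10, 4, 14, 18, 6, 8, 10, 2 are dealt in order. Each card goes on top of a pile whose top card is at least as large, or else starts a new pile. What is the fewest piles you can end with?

4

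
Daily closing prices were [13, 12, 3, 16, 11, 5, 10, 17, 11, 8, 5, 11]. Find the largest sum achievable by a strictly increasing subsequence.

46

Let S[i] be the best sum of a strictly increasing subsequence ending at i:
i:      1  2  3  4  5  6  7  8  9 10 11 12
a[i]:  13 12  3 16 11  5 10 17 11  8  5 11
S:     13 12  3 29 14  8 18 46 29 16  8 29
Maximum is 46 (e.g. 13 + 16 + 17).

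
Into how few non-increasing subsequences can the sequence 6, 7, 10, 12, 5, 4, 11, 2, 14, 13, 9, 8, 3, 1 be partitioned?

The minimum number of non-increasing subsequences covering a sequence equals the length of its longest strictly increasing subsequence.
LIS length is 5 (e.g. 6, 7, 10, 12, 14), so 5 piles are needed.

5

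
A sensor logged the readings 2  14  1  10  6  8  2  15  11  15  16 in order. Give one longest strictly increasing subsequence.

Patience tails give the LIS length; then backtrack through the dp parents:
2 → extends → [2]
14 → extends → [2, 14]
1 → replaces 2 → [1, 14]
10 → replaces 14 → [1, 10]
6 → replaces 10 → [1, 6]
8 → extends → [1, 6, 8]
2 → replaces 6 → [1, 2, 8]
15 → extends → [1, 2, 8, 15]
11 → replaces 15 → [1, 2, 8, 11]
15 → extends → [1, 2, 8, 11, 15]
16 → extends → [1, 2, 8, 11, 15, 16]
Length 6; one witness is 2, 6, 8, 11, 15, 16.

2, 6, 8, 11, 15, 16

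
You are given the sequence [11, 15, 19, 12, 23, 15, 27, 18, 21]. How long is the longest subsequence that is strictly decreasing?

2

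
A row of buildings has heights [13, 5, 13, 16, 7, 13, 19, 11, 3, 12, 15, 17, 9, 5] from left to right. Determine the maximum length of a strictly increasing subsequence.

6

Let dp[i] be the length of the longest such subsequence ending at index i:
i:      1  2  3  4  5  6  7  8  9 10 11 12 13 14
a[i]:  13  5 13 16  7 13 19 11  3 12 15 17  9  5
dp:     1  1  2  3  2  3  4  3  1  4  5  6  3  2
Maximum dp value is 6.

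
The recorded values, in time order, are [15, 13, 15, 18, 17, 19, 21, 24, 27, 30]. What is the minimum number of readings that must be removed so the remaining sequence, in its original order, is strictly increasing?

2

Fewest deletions = n − (longest strictly increasing subsequence).
i:      1  2  3  4  5  6  7  8  9 10
a[i]:  15 13 15 18 17 19 21 24 27 30
dp:     1  1  2  3  3  4  5  6  7  8
max dp = 8, so deletions = 10 − 8 = 2.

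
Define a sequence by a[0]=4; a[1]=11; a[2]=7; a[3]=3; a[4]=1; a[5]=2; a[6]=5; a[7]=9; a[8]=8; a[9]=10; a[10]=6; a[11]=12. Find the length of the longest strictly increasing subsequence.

Track the smallest tail for each achievable length (strict):
4 → extends → [4]
11 → extends → [4, 11]
7 → replaces 11 → [4, 7]
3 → replaces 4 → [3, 7]
1 → replaces 3 → [1, 7]
2 → replaces 7 → [1, 2]
5 → extends → [1, 2, 5]
9 → extends → [1, 2, 5, 9]
8 → replaces 9 → [1, 2, 5, 8]
10 → extends → [1, 2, 5, 8, 10]
6 → replaces 8 → [1, 2, 5, 6, 10]
12 → extends → [1, 2, 5, 6, 10, 12]
Six tails, so the longest strictly increasing subsequence has length 6 (e.g. 1, 2, 5, 9, 10, 12).

6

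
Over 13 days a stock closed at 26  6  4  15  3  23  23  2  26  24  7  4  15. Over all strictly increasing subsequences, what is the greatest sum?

70

Let S[i] be the best sum of a strictly increasing subsequence ending at i:
i:      1  2  3  4  5  6  7  8  9 10 11 12 13
a[i]:  26  6  4 15  3 23 23  2 26 24  7  4 15
S:     26  6  4 21  3 44 44  2 70 68 13  7 28
Maximum is 70 (e.g. 6 + 15 + 23 + 26).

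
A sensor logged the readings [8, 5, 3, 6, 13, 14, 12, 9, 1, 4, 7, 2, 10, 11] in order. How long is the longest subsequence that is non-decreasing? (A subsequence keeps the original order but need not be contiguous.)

5

Track the smallest tail for each achievable length (allowing ties):
8 → extends → [8]
5 → replaces 8 → [5]
3 → replaces 5 → [3]
6 → extends → [3, 6]
13 → extends → [3, 6, 13]
14 → extends → [3, 6, 13, 14]
12 → replaces 13 → [3, 6, 12, 14]
9 → replaces 12 → [3, 6, 9, 14]
1 → replaces 3 → [1, 6, 9, 14]
4 → replaces 6 → [1, 4, 9, 14]
7 → replaces 9 → [1, 4, 7, 14]
2 → replaces 4 → [1, 2, 7, 14]
10 → replaces 14 → [1, 2, 7, 10]
11 → extends → [1, 2, 7, 10, 11]
Five tails, so the longest non-decreasing subsequence has length 5 (e.g. 5, 6, 9, 10, 11).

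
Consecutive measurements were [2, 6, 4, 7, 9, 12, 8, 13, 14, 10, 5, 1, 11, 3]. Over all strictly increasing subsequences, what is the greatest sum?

Let S[i] be the best sum of a strictly increasing subsequence ending at i:
i:      1  2  3  4  5  6  7  8  9 10 11 12 13 14
a[i]:   2  6  4  7  9 12  8 13 14 10  5  1 11  3
S:      2  8  6 15 24 36 23 49 63 34 11  1 45  5
Maximum is 63 (e.g. 2 + 6 + 7 + 9 + 12 + 13 + 14).

63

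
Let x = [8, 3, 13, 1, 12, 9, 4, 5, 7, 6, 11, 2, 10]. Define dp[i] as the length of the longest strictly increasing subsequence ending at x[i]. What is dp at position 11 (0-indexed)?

2

dp[i] = 1 + max{dp[j] : j<i, x[j]<x[i]} (or 1 if no such j):
i:      0  1  2  3  4  5  6  7  8  9 10 11 12
x[i]:   8  3 13  1 12  9  4  5  7  6 11  2 10
dp:     1  1  2  1  2  2  2  3  4  4  5  2  5
At index 11 the value is 2.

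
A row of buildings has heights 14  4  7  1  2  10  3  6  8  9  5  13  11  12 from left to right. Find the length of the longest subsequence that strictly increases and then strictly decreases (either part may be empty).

inc[i] = longest strictly increasing subsequence ending at i; dec[i] = longest strictly decreasing subsequence starting at i:
i:      1  2  3  4  5  6  7  8  9 10 11 12 13 14
a[i]:  14  4  7  1  2 10  3  6  8  9  5 13 11 12
inc:    1  1  2  1  2  3  3  4  5  6  4  7  7  8
dec:    4  2  3  1  1  3  1  2  2  2  1  2  1  1
Best peak at i=12 (value 13): inc=7, dec=2, length 7+2−1 = 8.

8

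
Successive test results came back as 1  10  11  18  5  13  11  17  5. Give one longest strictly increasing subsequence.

Patience tails give the LIS length; then backtrack through the dp parents:
1 → extends → [1]
10 → extends → [1, 10]
11 → extends → [1, 10, 11]
18 → extends → [1, 10, 11, 18]
5 → replaces 10 → [1, 5, 11, 18]
13 → replaces 18 → [1, 5, 11, 13]
11 → already a tail → [1, 5, 11, 13]
17 → extends → [1, 5, 11, 13, 17]
5 → already a tail → [1, 5, 11, 13, 17]
Length 5; one witness is 1, 10, 11, 13, 17.

1, 10, 11, 13, 17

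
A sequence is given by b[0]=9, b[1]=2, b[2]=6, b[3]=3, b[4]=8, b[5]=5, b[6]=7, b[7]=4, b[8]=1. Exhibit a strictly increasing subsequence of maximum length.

Patience tails give the LIS length; then backtrack through the dp parents:
9 → extends → [9]
2 → replaces 9 → [2]
6 → extends → [2, 6]
3 → replaces 6 → [2, 3]
8 → extends → [2, 3, 8]
5 → replaces 8 → [2, 3, 5]
7 → extends → [2, 3, 5, 7]
4 → replaces 5 → [2, 3, 4, 7]
1 → replaces 2 → [1, 3, 4, 7]
Length 4; one witness is 2, 3, 5, 7.

2, 3, 5, 7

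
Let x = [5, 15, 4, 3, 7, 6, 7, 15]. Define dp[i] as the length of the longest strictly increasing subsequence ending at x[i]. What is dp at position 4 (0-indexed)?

dp[i] = 1 + max{dp[j] : j<i, x[j]<x[i]} (or 1 if no such j):
i:      0  1  2  3  4  5  6  7
x[i]:   5 15  4  3  7  6  7 15
dp:     1  2  1  1  2  2  3  4
At index 4 the value is 2.

2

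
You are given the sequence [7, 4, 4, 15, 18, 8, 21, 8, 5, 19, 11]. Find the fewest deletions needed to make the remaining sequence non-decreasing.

6

Fewest deletions = n − (longest non-decreasing subsequence).
Patience tails:
7 → extends → [7]
4 → replaces 7 → [4]
4 → extends → [4, 4]
15 → extends → [4, 4, 15]
18 → extends → [4, 4, 15, 18]
8 → replaces 15 → [4, 4, 8, 18]
21 → extends → [4, 4, 8, 18, 21]
8 → replaces 18 → [4, 4, 8, 8, 21]
5 → replaces 8 → [4, 4, 5, 8, 21]
19 → replaces 21 → [4, 4, 5, 8, 19]
11 → replaces 19 → [4, 4, 5, 8, 11]
Longest non-decreasing subsequence has length 5, so deletions = 11 − 5 = 6.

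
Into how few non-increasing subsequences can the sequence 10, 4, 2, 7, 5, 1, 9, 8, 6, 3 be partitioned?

3

The minimum number of non-increasing subsequences covering a sequence equals the length of its longest strictly increasing subsequence.
LIS length is 3 (e.g. 4, 7, 9), so 3 piles are needed.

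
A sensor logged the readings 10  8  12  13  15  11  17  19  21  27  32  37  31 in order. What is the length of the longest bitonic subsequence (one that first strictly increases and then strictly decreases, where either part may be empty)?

11

inc[i] = longest strictly increasing subsequence ending at i; dec[i] = longest strictly decreasing subsequence starting at i:
i:      1  2  3  4  5  6  7  8  9 10 11 12 13
a[i]:  10  8 12 13 15 11 17 19 21 27 32 37 31
inc:    1  1  2  3  4  2  5  6  7  8  9 10  9
dec:    2  1  2  2  2  1  1  1  1  1  2  2  1
Best peak at i=12 (value 37): inc=10, dec=2, length 10+2−1 = 11.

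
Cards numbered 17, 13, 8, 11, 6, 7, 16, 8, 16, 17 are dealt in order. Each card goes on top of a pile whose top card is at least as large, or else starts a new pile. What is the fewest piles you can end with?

The minimum number of non-increasing subsequences covering a sequence equals the length of its longest strictly increasing subsequence.
LIS length is 5 (e.g. 6, 7, 8, 16, 17), so 5 piles are needed.

5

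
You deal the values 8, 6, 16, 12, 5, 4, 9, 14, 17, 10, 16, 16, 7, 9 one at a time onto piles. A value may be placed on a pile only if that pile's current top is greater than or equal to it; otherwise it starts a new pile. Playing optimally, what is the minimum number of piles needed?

4

Place each on the leftmost legal pile:
8 → new pile 1 (tops now [8])
6 → pile 1 (tops now [6])
16 → new pile 2 (tops now [6, 16])
12 → pile 2 (tops now [6, 12])
5 → pile 1 (tops now [5, 12])
4 → pile 1 (tops now [4, 12])
9 → pile 2 (tops now [4, 9])
14 → new pile 3 (tops now [4, 9, 14])
17 → new pile 4 (tops now [4, 9, 14, 17])
10 → pile 3 (tops now [4, 9, 10, 17])
16 → pile 4 (tops now [4, 9, 10, 16])
16 → pile 4 (tops now [4, 9, 10, 16])
7 → pile 2 (tops now [4, 7, 10, 16])
9 → pile 3 (tops now [4, 7, 9, 16])
Four piles.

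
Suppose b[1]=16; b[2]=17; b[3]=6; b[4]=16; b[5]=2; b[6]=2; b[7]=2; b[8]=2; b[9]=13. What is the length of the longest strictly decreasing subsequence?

Let dp[i] be the longest strictly decreasing subsequence ending at i:
i:      1  2  3  4  5  6  7  8  9
b[i]:  16 17  6 16  2  2  2  2 13
dp:     1  1  2  2  3  3  3  3  3
Maximum is 3.

3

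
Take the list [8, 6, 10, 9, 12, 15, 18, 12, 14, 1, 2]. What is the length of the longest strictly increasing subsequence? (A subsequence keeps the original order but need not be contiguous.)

Track the smallest tail for each achievable length (strict):
8 → extends → [8]
6 → replaces 8 → [6]
10 → extends → [6, 10]
9 → replaces 10 → [6, 9]
12 → extends → [6, 9, 12]
15 → extends → [6, 9, 12, 15]
18 → extends → [6, 9, 12, 15, 18]
12 → already a tail → [6, 9, 12, 15, 18]
14 → replaces 15 → [6, 9, 12, 14, 18]
1 → replaces 6 → [1, 9, 12, 14, 18]
2 → replaces 9 → [1, 2, 12, 14, 18]
Five tails, so the longest strictly increasing subsequence has length 5 (e.g. 8, 10, 12, 15, 18).

5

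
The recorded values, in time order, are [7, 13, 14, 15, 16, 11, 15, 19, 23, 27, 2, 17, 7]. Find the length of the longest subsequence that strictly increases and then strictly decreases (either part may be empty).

inc[i] = longest strictly increasing subsequence ending at i; dec[i] = longest strictly decreasing subsequence starting at i:
i:      1  2  3  4  5  6  7  8  9 10 11 12 13
a[i]:   7 13 14 15 16 11 15 19 23 27  2 17  7
inc:    1  2  3  4  5  2  4  6  7  8  1  6  2
dec:    2  3  3  3  3  2  2  3  3  3  1  2  1
Best peak at i=10 (value 27): inc=8, dec=3, length 8+3−1 = 10.

10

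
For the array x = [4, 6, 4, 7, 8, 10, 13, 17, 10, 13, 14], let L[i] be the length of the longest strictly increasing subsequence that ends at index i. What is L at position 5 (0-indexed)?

dp[i] = 1 + max{dp[j] : j<i, x[j]<x[i]} (or 1 if no such j):
i:      0  1  2  3  4  5  6  7  8  9 10
x[i]:   4  6  4  7  8 10 13 17 10 13 14
dp:     1  2  1  3  4  5  6  7  5  6  7
At index 5 the value is 5.

5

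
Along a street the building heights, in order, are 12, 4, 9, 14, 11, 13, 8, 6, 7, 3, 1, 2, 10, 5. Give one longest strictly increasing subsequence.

4, 9, 11, 13

Patience tails give the LIS length; then backtrack through the dp parents:
12 → extends → [12]
4 → replaces 12 → [4]
9 → extends → [4, 9]
14 → extends → [4, 9, 14]
11 → replaces 14 → [4, 9, 11]
13 → extends → [4, 9, 11, 13]
8 → replaces 9 → [4, 8, 11, 13]
6 → replaces 8 → [4, 6, 11, 13]
7 → replaces 11 → [4, 6, 7, 13]
3 → replaces 4 → [3, 6, 7, 13]
1 → replaces 3 → [1, 6, 7, 13]
2 → replaces 6 → [1, 2, 7, 13]
10 → replaces 13 → [1, 2, 7, 10]
5 → replaces 7 → [1, 2, 5, 10]
Length 4; one witness is 4, 9, 11, 13.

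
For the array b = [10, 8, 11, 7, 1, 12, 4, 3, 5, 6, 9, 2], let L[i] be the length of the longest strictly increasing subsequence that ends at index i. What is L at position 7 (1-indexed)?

dp[i] = 1 + max{dp[j] : j<i, b[j]<b[i]} (or 1 if no such j):
i:      1  2  3  4  5  6  7  8  9 10 11 12
b[i]:  10  8 11  7  1 12  4  3  5  6  9  2
dp:     1  1  2  1  1  3  2  2  3  4  5  2
At index 7 the value is 2.

2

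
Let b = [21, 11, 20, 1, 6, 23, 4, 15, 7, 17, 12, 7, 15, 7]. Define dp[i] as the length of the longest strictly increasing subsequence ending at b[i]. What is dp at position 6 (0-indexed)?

dp[i] = 1 + max{dp[j] : j<i, b[j]<b[i]} (or 1 if no such j):
i:      0  1  2  3  4  5  6  7  8  9 10 11 12 13
b[i]:  21 11 20  1  6 23  4 15  7 17 12  7 15  7
dp:     1  1  2  1  2  3  2  3  3  4  4  3  5  3
At index 6 the value is 2.

2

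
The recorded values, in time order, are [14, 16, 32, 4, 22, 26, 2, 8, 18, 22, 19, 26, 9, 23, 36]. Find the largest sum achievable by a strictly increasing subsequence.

Let S[i] be the best sum of a strictly increasing subsequence ending at i:
i:       1   2   3   4   5   6   7   8   9  10  11  12  13  14  15
a[i]:   14  16  32   4  22  26   2   8  18  22  19  26   9  23  36
S:      14  30  62   4  52  78   2  12  48  70  67  96  21  93 132
Maximum is 132 (e.g. 14 + 16 + 18 + 22 + 26 + 36).

132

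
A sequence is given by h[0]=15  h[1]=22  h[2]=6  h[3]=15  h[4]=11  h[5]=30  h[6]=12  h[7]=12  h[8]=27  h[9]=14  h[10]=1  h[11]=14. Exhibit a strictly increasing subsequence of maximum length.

Patience tails give the LIS length; then backtrack through the dp parents:
15 → extends → [15]
22 → extends → [15, 22]
6 → replaces 15 → [6, 22]
15 → replaces 22 → [6, 15]
11 → replaces 15 → [6, 11]
30 → extends → [6, 11, 30]
12 → replaces 30 → [6, 11, 12]
12 → already a tail → [6, 11, 12]
27 → extends → [6, 11, 12, 27]
14 → replaces 27 → [6, 11, 12, 14]
1 → replaces 6 → [1, 11, 12, 14]
14 → already a tail → [1, 11, 12, 14]
Length 4; one witness is 6, 11, 12, 27.

6, 11, 12, 27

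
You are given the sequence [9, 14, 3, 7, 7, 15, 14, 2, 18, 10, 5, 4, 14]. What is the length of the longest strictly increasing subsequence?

Let dp[i] be the length of the longest such subsequence ending at index i:
i:      1  2  3  4  5  6  7  8  9 10 11 12 13
a[i]:   9 14  3  7  7 15 14  2 18 10  5  4 14
dp:     1  2  1  2  2  3  3  1  4  3  2  2  4
Maximum dp value is 4.

4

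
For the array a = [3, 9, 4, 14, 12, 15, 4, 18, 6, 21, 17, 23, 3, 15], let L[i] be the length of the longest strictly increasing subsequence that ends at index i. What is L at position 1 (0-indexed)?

2

dp[i] = 1 + max{dp[j] : j<i, a[j]<a[i]} (or 1 if no such j):
i:      0  1  2  3  4  5  6  7  8  9 10 11 12 13
a[i]:   3  9  4 14 12 15  4 18  6 21 17 23  3 15
dp:     1  2  2  3  3  4  2  5  3  6  5  7  1  4
At index 1 the value is 2.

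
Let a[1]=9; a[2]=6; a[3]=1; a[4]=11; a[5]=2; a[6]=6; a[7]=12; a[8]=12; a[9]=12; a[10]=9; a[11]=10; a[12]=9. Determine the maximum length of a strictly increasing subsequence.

5

Let dp[i] be the length of the longest such subsequence ending at index i:
i:      1  2  3  4  5  6  7  8  9 10 11 12
a[i]:   9  6  1 11  2  6 12 12 12  9 10  9
dp:     1  1  1  2  2  3  4  4  4  4  5  4
Maximum dp value is 5.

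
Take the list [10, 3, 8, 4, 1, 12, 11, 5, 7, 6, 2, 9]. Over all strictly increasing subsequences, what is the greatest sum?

28

Let S[i] be the best sum of a strictly increasing subsequence ending at i:
i:      1  2  3  4  5  6  7  8  9 10 11 12
a[i]:  10  3  8  4  1 12 11  5  7  6  2  9
S:     10  3 11  7  1 23 22 12 19 18  3 28
Maximum is 28 (e.g. 3 + 4 + 5 + 7 + 9).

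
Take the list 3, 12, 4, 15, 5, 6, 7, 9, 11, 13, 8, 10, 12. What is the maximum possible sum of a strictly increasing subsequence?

58

Let S[i] be the best sum of a strictly increasing subsequence ending at i:
i:      1  2  3  4  5  6  7  8  9 10 11 12 13
a[i]:   3 12  4 15  5  6  7  9 11 13  8 10 12
S:      3 15  7 30 12 18 25 34 45 58 33 44 57
Maximum is 58 (e.g. 3 + 4 + 5 + 6 + 7 + 9 + 11 + 13).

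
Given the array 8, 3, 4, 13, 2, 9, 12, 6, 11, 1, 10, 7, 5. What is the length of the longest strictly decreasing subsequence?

6

Let dp[i] be the longest strictly decreasing subsequence ending at i:
i:      1  2  3  4  5  6  7  8  9 10 11 12 13
a[i]:   8  3  4 13  2  9 12  6 11  1 10  7  5
dp:     1  2  2  1  3  2  2  3  3  4  4  5  6
Maximum is 6.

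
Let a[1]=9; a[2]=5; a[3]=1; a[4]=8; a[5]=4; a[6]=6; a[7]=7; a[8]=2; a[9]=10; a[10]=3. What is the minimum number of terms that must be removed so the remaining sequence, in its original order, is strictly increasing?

5

Fewest deletions = n − (longest strictly increasing subsequence).
Patience tails:
9 → extends → [9]
5 → replaces 9 → [5]
1 → replaces 5 → [1]
8 → extends → [1, 8]
4 → replaces 8 → [1, 4]
6 → extends → [1, 4, 6]
7 → extends → [1, 4, 6, 7]
2 → replaces 4 → [1, 2, 6, 7]
10 → extends → [1, 2, 6, 7, 10]
3 → replaces 6 → [1, 2, 3, 7, 10]
Longest strictly increasing subsequence has length 5, so deletions = 10 − 5 = 5.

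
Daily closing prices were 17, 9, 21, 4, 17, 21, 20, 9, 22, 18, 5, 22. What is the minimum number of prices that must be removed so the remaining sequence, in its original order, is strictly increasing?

Fewest deletions = n − (longest strictly increasing subsequence).
Patience tails:
17 → extends → [17]
9 → replaces 17 → [9]
21 → extends → [9, 21]
4 → replaces 9 → [4, 21]
17 → replaces 21 → [4, 17]
21 → extends → [4, 17, 21]
20 → replaces 21 → [4, 17, 20]
9 → replaces 17 → [4, 9, 20]
22 → extends → [4, 9, 20, 22]
18 → replaces 20 → [4, 9, 18, 22]
5 → replaces 9 → [4, 5, 18, 22]
22 → already a tail → [4, 5, 18, 22]
Longest strictly increasing subsequence has length 4, so deletions = 12 − 4 = 8.

8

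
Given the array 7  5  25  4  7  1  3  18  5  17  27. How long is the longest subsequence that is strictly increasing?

Track the smallest tail for each achievable length (strict):
7 → extends → [7]
5 → replaces 7 → [5]
25 → extends → [5, 25]
4 → replaces 5 → [4, 25]
7 → replaces 25 → [4, 7]
1 → replaces 4 → [1, 7]
3 → replaces 7 → [1, 3]
18 → extends → [1, 3, 18]
5 → replaces 18 → [1, 3, 5]
17 → extends → [1, 3, 5, 17]
27 → extends → [1, 3, 5, 17, 27]
Five tails, so the longest strictly increasing subsequence has length 5 (e.g. 1, 3, 5, 17, 27).

5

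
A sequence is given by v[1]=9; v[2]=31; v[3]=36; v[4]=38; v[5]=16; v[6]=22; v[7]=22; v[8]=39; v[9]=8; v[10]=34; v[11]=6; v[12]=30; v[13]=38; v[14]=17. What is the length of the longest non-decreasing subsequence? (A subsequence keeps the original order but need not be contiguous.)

Let dp[i] be the length of the longest such subsequence ending at index i:
i:      1  2  3  4  5  6  7  8  9 10 11 12 13 14
v[i]:   9 31 36 38 16 22 22 39  8 34  6 30 38 17
dp:     1  2  3  4  2  3  4  5  1  5  1  5  6  3
Maximum dp value is 6.

6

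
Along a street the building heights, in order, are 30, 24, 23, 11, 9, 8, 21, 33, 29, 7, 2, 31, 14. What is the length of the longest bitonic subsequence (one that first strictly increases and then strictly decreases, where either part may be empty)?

8

inc[i] = longest strictly increasing subsequence ending at i; dec[i] = longest strictly decreasing subsequence starting at i:
i:      1  2  3  4  5  6  7  8  9 10 11 12 13
a[i]:  30 24 23 11  9  8 21 33 29  7  2 31 14
inc:    1  1  1  1  1  1  2  3  3  1  1  4  2
dec:    8  7  6  5  4  3  3  4  3  2  1  2  1
Best peak at i=1 (value 30): inc=1, dec=8, length 1+8−1 = 8.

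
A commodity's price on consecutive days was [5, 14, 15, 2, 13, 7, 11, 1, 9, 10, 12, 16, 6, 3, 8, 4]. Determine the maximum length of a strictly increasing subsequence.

6

Let dp[i] be the length of the longest such subsequence ending at index i:
i:      1  2  3  4  5  6  7  8  9 10 11 12 13 14 15 16
a[i]:   5 14 15  2 13  7 11  1  9 10 12 16  6  3  8  4
dp:     1  2  3  1  2  2  3  1  3  4  5  6  2  2  3  3
Maximum dp value is 6.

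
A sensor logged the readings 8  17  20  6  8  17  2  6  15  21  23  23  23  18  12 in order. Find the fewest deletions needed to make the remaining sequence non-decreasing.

Fewest deletions = n − (longest non-decreasing subsequence).
i:      1  2  3  4  5  6  7  8  9 10 11 12 13 14 15
a[i]:   8 17 20  6  8 17  2  6 15 21 23 23 23 18 12
dp:     1  2  3  1  2  3  1  2  3  4  5  6  7  4  3
max dp = 7, so deletions = 15 − 7 = 8.

8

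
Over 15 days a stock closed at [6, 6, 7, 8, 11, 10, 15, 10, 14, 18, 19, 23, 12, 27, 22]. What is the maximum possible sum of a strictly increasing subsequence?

134

Let S[i] be the best sum of a strictly increasing subsequence ending at i:
i:       1   2   3   4   5   6   7   8   9  10  11  12  13  14  15
a[i]:    6   6   7   8  11  10  15  10  14  18  19  23  12  27  22
S:       6   6  13  21  32  31  47  31  46  65  84 107  44 134 106
Maximum is 134 (e.g. 6 + 7 + 8 + 11 + 15 + 18 + 19 + 23 + 27).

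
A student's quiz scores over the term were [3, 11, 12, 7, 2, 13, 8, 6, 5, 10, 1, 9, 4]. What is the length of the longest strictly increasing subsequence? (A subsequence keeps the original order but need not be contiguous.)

4

Track the smallest tail for each achievable length (strict):
3 → extends → [3]
11 → extends → [3, 11]
12 → extends → [3, 11, 12]
7 → replaces 11 → [3, 7, 12]
2 → replaces 3 → [2, 7, 12]
13 → extends → [2, 7, 12, 13]
8 → replaces 12 → [2, 7, 8, 13]
6 → replaces 7 → [2, 6, 8, 13]
5 → replaces 6 → [2, 5, 8, 13]
10 → replaces 13 → [2, 5, 8, 10]
1 → replaces 2 → [1, 5, 8, 10]
9 → replaces 10 → [1, 5, 8, 9]
4 → replaces 5 → [1, 4, 8, 9]
Four tails, so the longest strictly increasing subsequence has length 4 (e.g. 3, 11, 12, 13).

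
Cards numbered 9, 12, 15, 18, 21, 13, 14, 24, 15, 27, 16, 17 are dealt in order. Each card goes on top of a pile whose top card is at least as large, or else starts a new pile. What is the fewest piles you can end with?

Place each on the leftmost legal pile:
9 → new pile 1 (tops now [9])
12 → new pile 2 (tops now [9, 12])
15 → new pile 3 (tops now [9, 12, 15])
18 → new pile 4 (tops now [9, 12, 15, 18])
21 → new pile 5 (tops now [9, 12, 15, 18, 21])
13 → pile 3 (tops now [9, 12, 13, 18, 21])
14 → pile 4 (tops now [9, 12, 13, 14, 21])
24 → new pile 6 (tops now [9, 12, 13, 14, 21, 24])
15 → pile 5 (tops now [9, 12, 13, 14, 15, 24])
27 → new pile 7 (tops now [9, 12, 13, 14, 15, 24, 27])
16 → pile 6 (tops now [9, 12, 13, 14, 15, 16, 27])
17 → pile 7 (tops now [9, 12, 13, 14, 15, 16, 17])
Seven piles.

7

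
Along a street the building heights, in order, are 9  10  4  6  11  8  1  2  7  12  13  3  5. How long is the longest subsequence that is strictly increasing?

5

Track the smallest tail for each achievable length (strict):
9 → extends → [9]
10 → extends → [9, 10]
4 → replaces 9 → [4, 10]
6 → replaces 10 → [4, 6]
11 → extends → [4, 6, 11]
8 → replaces 11 → [4, 6, 8]
1 → replaces 4 → [1, 6, 8]
2 → replaces 6 → [1, 2, 8]
7 → replaces 8 → [1, 2, 7]
12 → extends → [1, 2, 7, 12]
13 → extends → [1, 2, 7, 12, 13]
3 → replaces 7 → [1, 2, 3, 12, 13]
5 → replaces 12 → [1, 2, 3, 5, 13]
Five tails, so the longest strictly increasing subsequence has length 5 (e.g. 9, 10, 11, 12, 13).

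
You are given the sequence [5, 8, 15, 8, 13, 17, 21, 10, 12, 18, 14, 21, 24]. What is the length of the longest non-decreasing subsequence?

Track the smallest tail for each achievable length (allowing ties):
5 → extends → [5]
8 → extends → [5, 8]
15 → extends → [5, 8, 15]
8 → replaces 15 → [5, 8, 8]
13 → extends → [5, 8, 8, 13]
17 → extends → [5, 8, 8, 13, 17]
21 → extends → [5, 8, 8, 13, 17, 21]
10 → replaces 13 → [5, 8, 8, 10, 17, 21]
12 → replaces 17 → [5, 8, 8, 10, 12, 21]
18 → replaces 21 → [5, 8, 8, 10, 12, 18]
14 → replaces 18 → [5, 8, 8, 10, 12, 14]
21 → extends → [5, 8, 8, 10, 12, 14, 21]
24 → extends → [5, 8, 8, 10, 12, 14, 21, 24]
Eight tails, so the longest non-decreasing subsequence has length 8 (e.g. 5, 8, 8, 13, 17, 21, 21, 24).

8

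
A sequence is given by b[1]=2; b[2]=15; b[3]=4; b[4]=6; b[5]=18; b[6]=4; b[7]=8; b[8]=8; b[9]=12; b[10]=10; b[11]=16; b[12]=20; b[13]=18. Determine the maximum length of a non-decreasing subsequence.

8

Let dp[i] be the length of the longest such subsequence ending at index i:
i:      1  2  3  4  5  6  7  8  9 10 11 12 13
b[i]:   2 15  4  6 18  4  8  8 12 10 16 20 18
dp:     1  2  2  3  4  3  4  5  6  6  7  8  8
Maximum dp value is 8.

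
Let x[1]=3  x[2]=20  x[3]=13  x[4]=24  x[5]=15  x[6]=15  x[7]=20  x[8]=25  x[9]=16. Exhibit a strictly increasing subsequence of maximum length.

3, 13, 15, 20, 25

Patience tails give the LIS length; then backtrack through the dp parents:
3 → extends → [3]
20 → extends → [3, 20]
13 → replaces 20 → [3, 13]
24 → extends → [3, 13, 24]
15 → replaces 24 → [3, 13, 15]
15 → already a tail → [3, 13, 15]
20 → extends → [3, 13, 15, 20]
25 → extends → [3, 13, 15, 20, 25]
16 → replaces 20 → [3, 13, 15, 16, 25]
Length 5; one witness is 3, 13, 15, 20, 25.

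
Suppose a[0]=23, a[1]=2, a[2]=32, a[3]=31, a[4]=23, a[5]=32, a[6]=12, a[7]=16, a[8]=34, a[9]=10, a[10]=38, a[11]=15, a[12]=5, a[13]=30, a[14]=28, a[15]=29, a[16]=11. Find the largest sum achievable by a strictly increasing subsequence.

158

Let S[i] be the best sum of a strictly increasing subsequence ending at i:
i:       0   1   2   3   4   5   6   7   8   9  10  11  12  13  14  15  16
a[i]:   23   2  32  31  23  32  12  16  34  10  38  15   5  30  28  29  11
S:      23   2  55  54  25  86  14  30 120  12 158  29   7  60  58  87  23
Maximum is 158 (e.g. 23 + 31 + 32 + 34 + 38).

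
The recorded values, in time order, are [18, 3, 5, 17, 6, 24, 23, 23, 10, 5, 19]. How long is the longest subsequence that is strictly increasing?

5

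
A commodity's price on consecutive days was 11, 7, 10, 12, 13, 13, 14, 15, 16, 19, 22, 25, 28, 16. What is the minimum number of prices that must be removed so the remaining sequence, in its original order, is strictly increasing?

Fewest deletions = n − (longest strictly increasing subsequence).
i:      1  2  3  4  5  6  7  8  9 10 11 12 13 14
a[i]:  11  7 10 12 13 13 14 15 16 19 22 25 28 16
dp:     1  1  2  3  4  4  5  6  7  8  9 10 11  7
max dp = 11, so deletions = 14 − 11 = 3.

3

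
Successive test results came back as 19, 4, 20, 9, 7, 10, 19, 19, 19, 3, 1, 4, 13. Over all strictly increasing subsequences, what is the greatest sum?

Let S[i] be the best sum of a strictly increasing subsequence ending at i:
i:      1  2  3  4  5  6  7  8  9 10 11 12 13
a[i]:  19  4 20  9  7 10 19 19 19  3  1  4 13
S:     19  4 39 13 11 23 42 42 42  3  1  7 36
Maximum is 42 (e.g. 4 + 9 + 10 + 19).

42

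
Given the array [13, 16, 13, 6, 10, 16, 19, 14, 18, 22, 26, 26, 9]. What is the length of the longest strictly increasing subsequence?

Track the smallest tail for each achievable length (strict):
13 → extends → [13]
16 → extends → [13, 16]
13 → already a tail → [13, 16]
6 → replaces 13 → [6, 16]
10 → replaces 16 → [6, 10]
16 → extends → [6, 10, 16]
19 → extends → [6, 10, 16, 19]
14 → replaces 16 → [6, 10, 14, 19]
18 → replaces 19 → [6, 10, 14, 18]
22 → extends → [6, 10, 14, 18, 22]
26 → extends → [6, 10, 14, 18, 22, 26]
26 → already a tail → [6, 10, 14, 18, 22, 26]
9 → replaces 10 → [6, 9, 14, 18, 22, 26]
Six tails, so the longest strictly increasing subsequence has length 6 (e.g. 6, 10, 16, 19, 22, 26).

6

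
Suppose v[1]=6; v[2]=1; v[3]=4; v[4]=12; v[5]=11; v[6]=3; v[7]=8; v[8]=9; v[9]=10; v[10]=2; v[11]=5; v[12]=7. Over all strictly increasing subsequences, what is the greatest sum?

33

Let S[i] be the best sum of a strictly increasing subsequence ending at i:
i:      1  2  3  4  5  6  7  8  9 10 11 12
v[i]:   6  1  4 12 11  3  8  9 10  2  5  7
S:      6  1  5 18 17  4 14 23 33  3 10 17
Maximum is 33 (e.g. 6 + 8 + 9 + 10).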